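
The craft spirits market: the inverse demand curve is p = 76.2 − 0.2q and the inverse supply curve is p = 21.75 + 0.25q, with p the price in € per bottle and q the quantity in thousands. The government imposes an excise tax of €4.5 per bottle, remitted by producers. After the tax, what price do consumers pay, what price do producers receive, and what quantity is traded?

Inverting to q(p) form: qd = 381 − 5p; qs = 4p − 87.
Before the tax: set 381 − 5p = 4p − 87 → p* = €52, q* = 121.
With the tax collected from producers, supply shifts: qs = 4(p − 4.5) − 87.
Solving gives q = 111 with consumers paying €54 and producers receiving €49.5 (the €4.5 wedge).

Consumers pay €54; producers receive €49.5; quantity = 111.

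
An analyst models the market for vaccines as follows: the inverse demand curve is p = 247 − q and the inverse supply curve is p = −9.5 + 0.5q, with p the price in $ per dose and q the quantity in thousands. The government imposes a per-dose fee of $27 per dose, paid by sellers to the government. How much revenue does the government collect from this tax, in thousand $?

Tax revenue = $4131 thousand.

Inverting to q(p) form: qd = 247 − p; qs = 2p + 19.
Before the tax: set 247 − p = 2p + 19 → p* = $76, q* = 171.
With the tax collected from sellers, supply shifts: qs = 2(p − 27) + 19.
New equilibrium: buyers pay $94, sellers receive $67, q = 153. (Wedge: pb − ps = 27.)
Revenue = t · Q = 27 · 153 = $4131.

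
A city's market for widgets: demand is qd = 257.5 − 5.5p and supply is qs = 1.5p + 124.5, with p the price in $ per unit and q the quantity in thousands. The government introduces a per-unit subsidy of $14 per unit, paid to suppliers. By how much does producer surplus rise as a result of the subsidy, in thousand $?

Producer surplus rises by $1773.75 thousand.

Before the subsidy: set 257.5 − 5.5p = 1.5p + 124.5 → p* = $19, q* = 153.
With a per-unit subsidy paid to suppliers, each receives p + 14 per unit sold, so supply becomes qs = 1.5(p + 14) + 124.5.
Solving gives q = 169.5 with consumers paying $16 and suppliers receiving $30 (the $14 wedge).
ΔPS is the trapezoid between Q = 169.5 and Q = 153 of height $11: ½ · (153 + 169.5) · 11 = $1773.75.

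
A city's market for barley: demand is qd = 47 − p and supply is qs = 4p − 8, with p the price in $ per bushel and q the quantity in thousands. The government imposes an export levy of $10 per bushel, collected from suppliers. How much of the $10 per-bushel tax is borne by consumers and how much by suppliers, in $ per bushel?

Consumers bear $8 per bushel; suppliers bear $2 per bushel.

Before the tax: set 47 − p = 4p − 8 → p* = $11, q* = 36.
With the tax collected from suppliers, supply shifts: qs = 4(p − 10) − 8.
New equilibrium: consumers pay $19, suppliers receive $9, q = 28. (Wedge: pb − ps = 10.)
Burden on consumers: $8; on suppliers: $2. (They sum to $10.)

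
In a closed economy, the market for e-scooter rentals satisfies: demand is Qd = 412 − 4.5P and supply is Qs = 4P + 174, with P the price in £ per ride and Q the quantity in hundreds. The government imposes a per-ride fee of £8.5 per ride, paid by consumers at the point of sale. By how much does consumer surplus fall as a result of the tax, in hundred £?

Consumer surplus falls by £1108 hundred.

Before the tax: set 412 − 4.5P = 4P + 174 → P* = £28, Q* = 286.
With the tax collected from consumers, demand (in seller-price terms) shifts: Qd = 412 − 4.5(P + 8.5).
New equilibrium: consumers pay £32, producers receive £23.5, Q = 268. (Wedge: Pb − Ps = 8.5.)
ΔCS is the trapezoid between Q = 268 and Q = 286 of height £4: ½ · (286 + 268) · 4 = £1108.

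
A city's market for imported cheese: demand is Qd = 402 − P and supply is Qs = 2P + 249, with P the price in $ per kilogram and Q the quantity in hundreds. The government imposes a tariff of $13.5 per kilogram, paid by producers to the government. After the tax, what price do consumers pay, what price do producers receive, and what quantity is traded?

Without the tax, 402 − P = 2P + 249 gives 3P = 153, so P* = $51 and Q* = 351.
With the tax collected from producers, supply shifts: Qs = 2(P − 13.5) + 249.
New equilibrium: consumers pay $60, producers receive $46.5, Q = 342. (Wedge: Pb − Ps = 13.5.)

Consumers pay $60; producers receive $46.5; quantity = 342.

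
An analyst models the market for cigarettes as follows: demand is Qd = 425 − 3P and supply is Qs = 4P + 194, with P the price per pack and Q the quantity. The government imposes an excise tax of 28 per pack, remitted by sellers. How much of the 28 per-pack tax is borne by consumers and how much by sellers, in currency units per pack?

Before the tax: set 425 − 3P = 4P + 194 → P* = 33, Q* = 326.
With the tax collected from sellers, supply shifts: Qs = 4(P − 28) + 194.
Solving gives Q = 278 with consumers paying 49 and sellers receiving 21 (the 28 wedge).
Burden on consumers: 16; on sellers: 12. (They sum to 28.)
The less price-elastic side of the market bears the larger share of a per-unit tax.

Consumers bear 16 per pack; sellers bear 12 per pack.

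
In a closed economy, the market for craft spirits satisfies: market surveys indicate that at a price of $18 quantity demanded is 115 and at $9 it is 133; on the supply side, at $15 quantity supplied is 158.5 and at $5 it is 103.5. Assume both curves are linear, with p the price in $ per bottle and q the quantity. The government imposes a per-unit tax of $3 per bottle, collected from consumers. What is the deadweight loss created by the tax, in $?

Demand slope: (133 − 115)/(9 − 18) = -2, so qd = 151 − 2p.
Supply slope: (103.5 − 158.5)/(5 − 15) = 5.5, so qs = 5.5p + 76.
Without the tax, 151 − 2p = 5.5p + 76 gives 7.5p = 75, so p* = $10 and q* = 131.
With the tax collected from consumers, demand (in seller-price terms) shifts: qd = 151 − 2(p + 3).
Solving gives q = 126.6 with consumers paying $12.2 and producers receiving $9.2 (the $3 wedge).
Quantity falls by |ΔQ| = |131 − 126.6| = 4.4.
DWL = ½ · t · |ΔQ| = ½ · 3 · 4.4 = $6.6.

Deadweight loss = $6.6.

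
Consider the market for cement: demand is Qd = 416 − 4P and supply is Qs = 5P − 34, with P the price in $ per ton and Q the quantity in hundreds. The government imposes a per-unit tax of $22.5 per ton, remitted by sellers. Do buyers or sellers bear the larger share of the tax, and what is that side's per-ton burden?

Without the tax, 416 − 4P = 5P − 34 gives 9P = 450, so P* = $50 and Q* = 216.
With the tax collected from sellers, supply shifts: Qs = 5(P − 22.5) − 34.
Solving gives Q = 166 with buyers paying $62.5 and sellers receiving $40 (the $22.5 wedge).
Per-ton burden: buyers $12.5, sellers $10.
Buyers take the larger share because demand is less price-elastic here (demand slope 4 vs supply slope 5).
The less price-elastic side of the market bears the larger share of a per-unit tax.

Buyers bear the larger share: $12.5 per ton.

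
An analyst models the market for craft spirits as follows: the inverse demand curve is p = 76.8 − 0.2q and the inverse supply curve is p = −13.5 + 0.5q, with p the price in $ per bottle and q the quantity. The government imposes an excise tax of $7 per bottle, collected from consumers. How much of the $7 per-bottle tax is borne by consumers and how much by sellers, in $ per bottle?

Rewrite in direct form: qd = 384 − 5p and qs = 2p + 27.
Without the tax, 384 − 5p = 2p + 27 gives 7p = 357, so p* = $51 and q* = 129.
With the tax collected from consumers, demand (in seller-price terms) shifts: qd = 384 − 5(p + 7).
Solving gives q = 119 with consumers paying $53 and sellers receiving $46 (the $7 wedge).
Burden on consumers: $2; on sellers: $5. (They sum to $7.)

Consumers bear $2 per bottle; sellers bear $5 per bottle.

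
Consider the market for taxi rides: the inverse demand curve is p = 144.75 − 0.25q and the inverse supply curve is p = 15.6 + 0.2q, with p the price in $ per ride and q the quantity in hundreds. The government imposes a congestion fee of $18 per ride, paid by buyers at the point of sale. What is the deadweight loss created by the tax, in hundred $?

Rewrite in direct form: qd = 579 − 4p and qs = 5p − 78.
Before the tax: set 579 − 4p = 5p − 78 → p* = $73, q* = 287.
With the tax collected from buyers, demand (in seller-price terms) shifts: qd = 579 − 4(p + 18).
New equilibrium: buyers pay $83, suppliers receive $65, q = 247. (Wedge: pb − ps = 18.)
Quantity falls by |ΔQ| = |287 − 247| = 40.
DWL = ½ · t · |ΔQ| = ½ · 18 · 40 = $360.

Deadweight loss = $360 hundred.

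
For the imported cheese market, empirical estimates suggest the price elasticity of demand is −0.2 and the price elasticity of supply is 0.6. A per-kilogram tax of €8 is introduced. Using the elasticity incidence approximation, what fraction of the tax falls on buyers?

Incidence ratio: buyers' share ≈ εs / (εs + |εd|) = 0.6 / (0.6 + 0.2) = 0.75.
Supply is the more elastic side, so buyers bear the larger share.

Buyers' share ≈ 0.75.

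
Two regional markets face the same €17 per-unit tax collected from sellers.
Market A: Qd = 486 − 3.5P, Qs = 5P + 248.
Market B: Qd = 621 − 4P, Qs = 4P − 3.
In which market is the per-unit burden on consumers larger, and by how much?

Market A: pre-tax P* = €28, Q* = 388; post-tax Q = 353; per-unit burden on consumers = €10.
Market B: pre-tax P* = €78, Q* = 309; post-tax Q = 275; per-unit burden on consumers = €8.5.
Difference: €10 vs €8.5 → market A is larger by €1.5.

Market A, by €1.5.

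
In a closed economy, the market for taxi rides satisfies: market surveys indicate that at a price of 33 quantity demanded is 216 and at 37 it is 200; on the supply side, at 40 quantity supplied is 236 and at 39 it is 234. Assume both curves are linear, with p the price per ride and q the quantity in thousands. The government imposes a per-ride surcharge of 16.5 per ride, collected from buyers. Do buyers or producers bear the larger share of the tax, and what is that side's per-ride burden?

Producers bear the larger share: 11 per ride.

Demand slope: (200 − 216)/(37 − 33) = -4, so qd = 348 − 4p.
Supply slope: (234 − 236)/(39 − 40) = 2, so qs = 2p + 156.
Without the tax, 348 − 4p = 2p + 156 gives 6p = 192, so p* = 32 and q* = 220.
With the tax collected from buyers, demand (in seller-price terms) shifts: qd = 348 − 4(p + 16.5).
New equilibrium: buyers pay 37.5, producers receive 21, q = 198. (Wedge: pb − ps = 16.5.)
Per-ride burden: buyers 5.5, producers 11.
Producers take the larger share because supply is less price-elastic here (demand slope 4 vs supply slope 2).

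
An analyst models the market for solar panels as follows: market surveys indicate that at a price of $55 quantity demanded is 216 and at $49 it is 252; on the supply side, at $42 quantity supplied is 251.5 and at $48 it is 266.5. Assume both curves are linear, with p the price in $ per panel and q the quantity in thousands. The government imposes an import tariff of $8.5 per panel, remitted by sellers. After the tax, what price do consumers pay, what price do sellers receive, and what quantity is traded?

Consumers pay $49.5; sellers receive $41; quantity = 249.

Demand slope: (252 − 216)/(49 − 55) = -6, so qd = 546 − 6p.
Supply slope: (266.5 − 251.5)/(48 − 42) = 2.5, so qs = 2.5p + 146.5.
Before the tax: set 546 − 6p = 2.5p + 146.5 → p* = $47, q* = 264.
With the tax collected from sellers, supply shifts: qs = 2.5(p − 8.5) + 146.5.
Solving gives q = 249 with consumers paying $49.5 and sellers receiving $41 (the $8.5 wedge).
The less price-elastic side of the market bears the larger share of a per-unit tax.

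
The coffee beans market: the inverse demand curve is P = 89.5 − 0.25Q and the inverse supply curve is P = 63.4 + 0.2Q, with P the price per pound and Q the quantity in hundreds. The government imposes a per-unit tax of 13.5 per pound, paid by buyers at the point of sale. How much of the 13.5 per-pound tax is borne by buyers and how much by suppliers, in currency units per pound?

Inverting to Q(P) form: Qd = 358 − 4P; Qs = 5P − 317.
Before the tax: set 358 − 4P = 5P − 317 → P* = 75, Q* = 58.
With the tax collected from buyers, demand (in seller-price terms) shifts: Qd = 358 − 4(P + 13.5).
Solving gives Q = 28 with buyers paying 82.5 and suppliers receiving 69 (the 13.5 wedge).
Burden on buyers: 7.5; on suppliers: 6. (They sum to 13.5.)

Buyers bear 7.5 per pound; suppliers bear 6 per pound.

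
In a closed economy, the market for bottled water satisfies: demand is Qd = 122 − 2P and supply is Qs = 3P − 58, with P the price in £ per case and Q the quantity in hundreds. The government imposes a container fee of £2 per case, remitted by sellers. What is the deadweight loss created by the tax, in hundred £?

Deadweight loss = £2.4 hundred.

Before the tax: set 122 − 2P = 3P − 58 → P* = £36, Q* = 50.
With the tax collected from sellers, supply shifts: Qs = 3(P − 2) − 58.
New equilibrium: consumers pay £37.2, sellers receive £35.2, Q = 47.6. (Wedge: Pb − Ps = 2.)
Quantity falls by |ΔQ| = |50 − 47.6| = 2.4.
DWL = ½ · t · |ΔQ| = ½ · 2 · 2.4 = £2.4.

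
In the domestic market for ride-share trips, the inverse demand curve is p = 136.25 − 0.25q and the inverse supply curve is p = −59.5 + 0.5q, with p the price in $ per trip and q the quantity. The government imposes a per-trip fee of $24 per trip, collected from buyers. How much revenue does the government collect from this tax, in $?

Rewrite in direct form: qd = 545 − 4p and qs = 2p + 119.
Before the tax: set 545 − 4p = 2p + 119 → p* = $71, q* = 261.
With the tax collected from buyers, demand (in seller-price terms) shifts: qd = 545 − 4(p + 24).
New equilibrium: buyers pay $79, suppliers receive $55, q = 229. (Wedge: pb − ps = 24.)
Revenue = t · Q = 24 · 229 = $5496.

Tax revenue = $5496.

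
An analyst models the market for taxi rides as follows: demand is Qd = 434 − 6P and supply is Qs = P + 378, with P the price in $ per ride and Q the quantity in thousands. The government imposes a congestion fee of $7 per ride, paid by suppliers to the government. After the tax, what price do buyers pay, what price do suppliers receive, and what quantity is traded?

Before the tax: set 434 − 6P = P + 378 → P* = $8, Q* = 386.
With the tax collected from suppliers, supply shifts: Qs = (P − 7) + 378.
Solving gives Q = 380 with buyers paying $9 and suppliers receiving $2 (the $7 wedge).

Buyers pay $9; suppliers receive $2; quantity = 380.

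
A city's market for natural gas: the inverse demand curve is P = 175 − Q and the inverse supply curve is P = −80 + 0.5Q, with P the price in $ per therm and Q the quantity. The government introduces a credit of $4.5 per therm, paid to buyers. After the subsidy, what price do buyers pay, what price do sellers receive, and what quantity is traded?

Buyers pay $2; sellers receive $6.5; quantity = 173.

Rewrite in direct form: Qd = 175 − P and Qs = 2P + 160.
Before the subsidy: set 175 − P = 2P + 160 → P* = $5, Q* = 170.
With a per-unit subsidy paid to buyers, each effectively pays P − 4.5, so demand becomes Qd = 175 − (P − 4.5).
New equilibrium: buyers pay $2, sellers receive $6.5, Q = 173. (Wedge: Pb − Ps = −4.5.)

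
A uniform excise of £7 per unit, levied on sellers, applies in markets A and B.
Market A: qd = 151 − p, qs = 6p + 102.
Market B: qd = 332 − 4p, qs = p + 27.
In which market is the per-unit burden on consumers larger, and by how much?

Market A, by £4.6.

Market A: pre-tax p* = £7, q* = 144; post-tax q = 138; per-unit burden on consumers = £6.
Market B: pre-tax p* = £61, q* = 88; post-tax q = 82.4; per-unit burden on consumers = £1.4.
Difference: £6 vs £1.4 → market A is larger by £4.6.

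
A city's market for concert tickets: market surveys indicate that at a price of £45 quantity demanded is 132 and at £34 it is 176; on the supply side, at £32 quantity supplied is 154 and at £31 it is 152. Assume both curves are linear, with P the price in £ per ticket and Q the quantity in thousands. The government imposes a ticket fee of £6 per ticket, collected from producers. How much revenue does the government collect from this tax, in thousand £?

Tax revenue = £936 thousand.

Demand slope: (176 − 132)/(34 − 45) = -4, so Qd = 312 − 4P.
Supply slope: (152 − 154)/(31 − 32) = 2, so Qs = 2P + 90.
Before the tax: set 312 − 4P = 2P + 90 → P* = £37, Q* = 164.
With the tax collected from producers, supply shifts: Qs = 2(P − 6) + 90.
Solving gives Q = 156 with consumers paying £39 and producers receiving £33 (the £6 wedge).
Revenue = t · Q = 6 · 156 = £936.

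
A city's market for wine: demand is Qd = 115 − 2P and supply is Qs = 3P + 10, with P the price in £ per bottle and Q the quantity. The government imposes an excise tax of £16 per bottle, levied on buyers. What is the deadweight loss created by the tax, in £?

Deadweight loss = £153.6.

Before the tax: set 115 − 2P = 3P + 10 → P* = £21, Q* = 73.
With the tax collected from buyers, demand (in seller-price terms) shifts: Qd = 115 − 2(P + 16).
New equilibrium: buyers pay £30.6, sellers receive £14.6, Q = 53.8. (Wedge: Pb − Ps = 16.)
Quantity falls by |ΔQ| = |73 − 53.8| = 19.2.
DWL = ½ · t · |ΔQ| = ½ · 16 · 19.2 = £153.6.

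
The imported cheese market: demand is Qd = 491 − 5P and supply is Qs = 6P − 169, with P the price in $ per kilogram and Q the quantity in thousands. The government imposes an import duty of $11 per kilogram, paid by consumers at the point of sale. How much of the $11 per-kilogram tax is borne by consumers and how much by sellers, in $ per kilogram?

Consumers bear $6 per kilogram; sellers bear $5 per kilogram.

Without the tax, 491 − 5P = 6P − 169 gives 11P = 660, so P* = $60 and Q* = 191.
With the tax collected from consumers, demand (in seller-price terms) shifts: Qd = 491 − 5(P + 11).
New equilibrium: consumers pay $66, sellers receive $55, Q = 161. (Wedge: Pb − Ps = 11.)
Burden on consumers: $6; on sellers: $5. (They sum to $11.)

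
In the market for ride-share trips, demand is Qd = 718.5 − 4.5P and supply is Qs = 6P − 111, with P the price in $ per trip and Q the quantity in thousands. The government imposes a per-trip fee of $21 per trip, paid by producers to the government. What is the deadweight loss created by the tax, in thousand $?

Deadweight loss = $567 thousand.

Without the tax, 718.5 − 4.5P = 6P − 111 gives 10.5P = 829.5, so P* = $79 and Q* = 363.
With the tax collected from producers, supply shifts: Qs = 6(P − 21) − 111.
Solving gives Q = 309 with buyers paying $91 and producers receiving $70 (the $21 wedge).
Quantity falls by |ΔQ| = |363 − 309| = 54.
DWL = ½ · t · |ΔQ| = ½ · 21 · 54 = $567.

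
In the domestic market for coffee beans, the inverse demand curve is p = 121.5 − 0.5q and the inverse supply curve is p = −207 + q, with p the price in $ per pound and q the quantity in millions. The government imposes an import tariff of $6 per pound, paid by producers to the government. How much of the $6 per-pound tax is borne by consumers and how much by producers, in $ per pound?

Consumers bear $2 per pound; producers bear $4 per pound.

Rewrite in direct form: qd = 243 − 2p and qs = p + 207.
Without the tax, 243 − 2p = p + 207 gives 3p = 36, so p* = $12 and q* = 219.
With the tax collected from producers, supply shifts: qs = (p − 6) + 207.
Solving gives q = 215 with consumers paying $14 and producers receiving $8 (the $6 wedge).
Burden on consumers: $2; on producers: $4. (They sum to $6.)
The less price-elastic side of the market bears the larger share of a per-unit tax.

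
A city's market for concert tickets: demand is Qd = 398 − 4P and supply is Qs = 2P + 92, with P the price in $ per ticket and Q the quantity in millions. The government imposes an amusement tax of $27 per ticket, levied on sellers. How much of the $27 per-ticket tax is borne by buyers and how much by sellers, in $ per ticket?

Before the tax: set 398 − 4P = 2P + 92 → P* = $51, Q* = 194.
With the tax collected from sellers, supply shifts: Qs = 2(P − 27) + 92.
Solving gives Q = 158 with buyers paying $60 and sellers receiving $33 (the $27 wedge).
Burden on buyers: $9; on sellers: $18. (They sum to $27.)
The less price-elastic side of the market bears the larger share of a per-unit tax.

Buyers bear $9 per ticket; sellers bear $18 per ticket.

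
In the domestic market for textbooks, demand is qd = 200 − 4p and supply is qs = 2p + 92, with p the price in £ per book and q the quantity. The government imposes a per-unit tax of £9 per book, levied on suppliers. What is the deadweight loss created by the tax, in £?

Deadweight loss = £54.

Before the tax: set 200 − 4p = 2p + 92 → p* = £18, q* = 128.
With the tax collected from suppliers, supply shifts: qs = 2(p − 9) + 92.
New equilibrium: buyers pay £21, suppliers receive £12, q = 116. (Wedge: pb − ps = 9.)
Quantity falls by |ΔQ| = |128 − 116| = 12.
DWL = ½ · t · |ΔQ| = ½ · 9 · 12 = £54.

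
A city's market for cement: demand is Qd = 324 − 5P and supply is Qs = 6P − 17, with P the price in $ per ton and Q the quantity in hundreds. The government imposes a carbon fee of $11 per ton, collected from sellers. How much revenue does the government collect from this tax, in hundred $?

Tax revenue = $1529 hundred.

Without the tax, 324 − 5P = 6P − 17 gives 11P = 341, so P* = $31 and Q* = 169.
With the tax collected from sellers, supply shifts: Qs = 6(P − 11) − 17.
Solving gives Q = 139 with buyers paying $37 and sellers receiving $26 (the $11 wedge).
Revenue = t · Q = 11 · 139 = $1529.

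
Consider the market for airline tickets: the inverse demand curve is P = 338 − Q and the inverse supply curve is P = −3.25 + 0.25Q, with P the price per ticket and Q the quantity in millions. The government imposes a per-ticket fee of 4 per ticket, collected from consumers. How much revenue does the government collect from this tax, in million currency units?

Rewrite in direct form: Qd = 338 − P and Qs = 4P + 13.
Before the tax: set 338 − P = 4P + 13 → P* = 65, Q* = 273.
With the tax collected from consumers, demand (in seller-price terms) shifts: Qd = 338 − (P + 4).
Solving gives Q = 269.8 with consumers paying 68.2 and producers receiving 64.2 (the 4 wedge).
Revenue = t · Q = 4 · 269.8 = 1079.2.

Tax revenue = 1079.2 million.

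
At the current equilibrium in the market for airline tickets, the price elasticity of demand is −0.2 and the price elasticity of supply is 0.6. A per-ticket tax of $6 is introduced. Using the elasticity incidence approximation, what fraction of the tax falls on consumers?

Consumers' share ≈ 0.75.

Incidence ratio: consumers' share ≈ εs / (εs + |εd|) = 0.6 / (0.6 + 0.2) = 0.75.
Supply is the more elastic side, so consumers bear the larger share.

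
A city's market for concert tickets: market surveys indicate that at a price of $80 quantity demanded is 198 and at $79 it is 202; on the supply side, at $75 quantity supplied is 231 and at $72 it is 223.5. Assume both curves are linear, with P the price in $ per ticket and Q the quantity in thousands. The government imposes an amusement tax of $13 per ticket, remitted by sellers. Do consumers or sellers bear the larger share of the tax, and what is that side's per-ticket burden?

Demand slope: (202 − 198)/(79 − 80) = -4, so Qd = 518 − 4P.
Supply slope: (223.5 − 231)/(72 − 75) = 2.5, so Qs = 2.5P + 43.5.
Before the tax: set 518 − 4P = 2.5P + 43.5 → P* = $73, Q* = 226.
With the tax collected from sellers, supply shifts: Qs = 2.5(P − 13) + 43.5.
Solving gives Q = 206 with consumers paying $78 and sellers receiving $65 (the $13 wedge).
Per-ticket burden: consumers $5, sellers $8.
Sellers take the larger share because supply is less price-elastic here (demand slope 4 vs supply slope 2.5).

Sellers bear the larger share: $8 per ticket.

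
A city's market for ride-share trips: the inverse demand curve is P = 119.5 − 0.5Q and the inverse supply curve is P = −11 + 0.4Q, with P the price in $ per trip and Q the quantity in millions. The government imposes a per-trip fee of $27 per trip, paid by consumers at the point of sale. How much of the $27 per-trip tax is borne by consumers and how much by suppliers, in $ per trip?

Consumers bear $15 per trip; suppliers bear $12 per trip.

Inverting to Q(P) form: Qd = 239 − 2P; Qs = 2.5P + 27.5.
Before the tax: set 239 − 2P = 2.5P + 27.5 → P* = $47, Q* = 145.
With the tax collected from consumers, demand (in seller-price terms) shifts: Qd = 239 − 2(P + 27).
New equilibrium: consumers pay $62, suppliers receive $35, Q = 115. (Wedge: Pb − Ps = 27.)
Burden on consumers: $15; on suppliers: $12. (They sum to $27.)
The less price-elastic side of the market bears the larger share of a per-unit tax.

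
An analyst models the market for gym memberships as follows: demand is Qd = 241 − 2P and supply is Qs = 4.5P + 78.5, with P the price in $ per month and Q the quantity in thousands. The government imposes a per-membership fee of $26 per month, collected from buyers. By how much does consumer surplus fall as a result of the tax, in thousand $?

Consumer surplus falls by $3114 thousand.

Without the tax, 241 − 2P = 4.5P + 78.5 gives 6.5P = 162.5, so P* = $25 and Q* = 191.
With the tax collected from buyers, demand (in seller-price terms) shifts: Qd = 241 − 2(P + 26).
New equilibrium: buyers pay $43, suppliers receive $17, Q = 155. (Wedge: Pb − Ps = 26.)
ΔCS is the trapezoid between Q = 155 and Q = 191 of height $18: ½ · (191 + 155) · 18 = $3114.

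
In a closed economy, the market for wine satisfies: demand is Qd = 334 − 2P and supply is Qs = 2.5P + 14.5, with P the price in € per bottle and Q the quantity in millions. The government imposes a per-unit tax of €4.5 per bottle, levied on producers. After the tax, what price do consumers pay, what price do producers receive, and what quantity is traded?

Without the tax, 334 − 2P = 2.5P + 14.5 gives 4.5P = 319.5, so P* = €71 and Q* = 192.
With the tax collected from producers, supply shifts: Qs = 2.5(P − 4.5) + 14.5.
New equilibrium: consumers pay €73.5, producers receive €69, Q = 187. (Wedge: Pb − Ps = 4.5.)

Consumers pay €73.5; producers receive €69; quantity = 187.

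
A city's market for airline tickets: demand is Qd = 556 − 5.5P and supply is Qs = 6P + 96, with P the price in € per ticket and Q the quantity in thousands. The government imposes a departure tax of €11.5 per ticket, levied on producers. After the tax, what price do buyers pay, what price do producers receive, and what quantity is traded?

Before the tax: set 556 − 5.5P = 6P + 96 → P* = €40, Q* = 336.
With the tax collected from producers, supply shifts: Qs = 6(P − 11.5) + 96.
Solving gives Q = 303 with buyers paying €46 and producers receiving €34.5 (the €11.5 wedge).

Buyers pay €46; producers receive €34.5; quantity = 303.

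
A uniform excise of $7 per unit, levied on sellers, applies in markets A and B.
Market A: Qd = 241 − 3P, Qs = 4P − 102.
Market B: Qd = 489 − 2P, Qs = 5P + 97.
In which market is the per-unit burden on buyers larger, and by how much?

Market A: pre-tax P* = $49, Q* = 94; post-tax Q = 82; per-unit burden on buyers = $4.
Market B: pre-tax P* = $56, Q* = 377; post-tax Q = 367; per-unit burden on buyers = $5.
Difference: $4 vs $5 → market B is larger by $1.

Market B, by $1.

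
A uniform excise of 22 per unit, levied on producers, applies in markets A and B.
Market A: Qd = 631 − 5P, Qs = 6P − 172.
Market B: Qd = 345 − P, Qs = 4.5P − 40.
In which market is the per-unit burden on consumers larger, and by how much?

Market A: pre-tax P* = 73, Q* = 266; post-tax Q = 206; per-unit burden on consumers = 12.
Market B: pre-tax P* = 70, Q* = 275; post-tax Q = 257; per-unit burden on consumers = 18.
Difference: 12 vs 18 → market B is larger by 6.

Market B, by 6.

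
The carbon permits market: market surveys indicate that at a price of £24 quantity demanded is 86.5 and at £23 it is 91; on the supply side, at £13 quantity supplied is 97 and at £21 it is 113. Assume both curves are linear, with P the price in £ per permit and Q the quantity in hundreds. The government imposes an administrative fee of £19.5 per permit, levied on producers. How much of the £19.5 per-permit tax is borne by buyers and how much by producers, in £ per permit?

Demand slope: (91 − 86.5)/(23 − 24) = -4.5, so Qd = 194.5 − 4.5P.
Supply slope: (113 − 97)/(21 − 13) = 2, so Qs = 2P + 71.
Before the tax: set 194.5 − 4.5P = 2P + 71 → P* = £19, Q* = 109.
With the tax collected from producers, supply shifts: Qs = 2(P − 19.5) + 71.
Solving gives Q = 82 with buyers paying £25 and producers receiving £5.5 (the £19.5 wedge).
Burden on buyers: £6; on producers: £13.5. (They sum to £19.5.)
The less price-elastic side of the market bears the larger share of a per-unit tax.

Buyers bear £6 per permit; producers bear £13.5 per permit.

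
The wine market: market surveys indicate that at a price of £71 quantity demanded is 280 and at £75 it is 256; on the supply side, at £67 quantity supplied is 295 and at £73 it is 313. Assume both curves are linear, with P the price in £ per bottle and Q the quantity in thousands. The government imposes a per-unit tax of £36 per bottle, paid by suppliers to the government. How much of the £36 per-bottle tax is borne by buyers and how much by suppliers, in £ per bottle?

Buyers bear £12 per bottle; suppliers bear £24 per bottle.

Demand slope: (256 − 280)/(75 − 71) = -6, so Qd = 706 − 6P.
Supply slope: (313 − 295)/(73 − 67) = 3, so Qs = 3P + 94.
Before the tax: set 706 − 6P = 3P + 94 → P* = £68, Q* = 298.
With the tax collected from suppliers, supply shifts: Qs = 3(P − 36) + 94.
Solving gives Q = 226 with buyers paying £80 and suppliers receiving £44 (the £36 wedge).
Burden on buyers: £12; on suppliers: £24. (They sum to £36.)
The less price-elastic side of the market bears the larger share of a per-unit tax.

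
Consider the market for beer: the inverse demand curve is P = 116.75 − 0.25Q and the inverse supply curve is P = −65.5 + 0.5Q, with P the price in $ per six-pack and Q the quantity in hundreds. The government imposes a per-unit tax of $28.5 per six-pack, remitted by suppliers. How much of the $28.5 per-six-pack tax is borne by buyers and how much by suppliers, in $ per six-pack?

Buyers bear $9.5 per six-pack; suppliers bear $19 per six-pack.

Inverting to Q(P) form: Qd = 467 − 4P; Qs = 2P + 131.
Without the tax, 467 − 4P = 2P + 131 gives 6P = 336, so P* = $56 and Q* = 243.
With the tax collected from suppliers, supply shifts: Qs = 2(P − 28.5) + 131.
New equilibrium: buyers pay $65.5, suppliers receive $37, Q = 205. (Wedge: Pb − Ps = 28.5.)
Burden on buyers: $9.5; on suppliers: $19. (They sum to $28.5.)
The less price-elastic side of the market bears the larger share of a per-unit tax.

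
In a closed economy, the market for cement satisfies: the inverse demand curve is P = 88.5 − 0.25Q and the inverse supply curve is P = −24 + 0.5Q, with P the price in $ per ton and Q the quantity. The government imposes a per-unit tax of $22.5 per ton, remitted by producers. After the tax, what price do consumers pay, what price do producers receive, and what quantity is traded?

Consumers pay $58.5; producers receive $36; quantity = 120.

Rewrite in direct form: Qd = 354 − 4P and Qs = 2P + 48.
Before the tax: set 354 − 4P = 2P + 48 → P* = $51, Q* = 150.
With the tax collected from producers, supply shifts: Qs = 2(P − 22.5) + 48.
New equilibrium: consumers pay $58.5, producers receive $36, Q = 120. (Wedge: Pb − Ps = 22.5.)
The less price-elastic side of the market bears the larger share of a per-unit tax.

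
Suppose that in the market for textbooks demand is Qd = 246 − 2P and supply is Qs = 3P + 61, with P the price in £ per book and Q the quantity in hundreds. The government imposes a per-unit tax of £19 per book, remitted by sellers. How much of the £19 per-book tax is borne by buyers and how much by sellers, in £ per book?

Buyers bear £11.4 per book; sellers bear £7.6 per book.

Without the tax, 246 − 2P = 3P + 61 gives 5P = 185, so P* = £37 and Q* = 172.
With the tax collected from sellers, supply shifts: Qs = 3(P − 19) + 61.
Solving gives Q = 149.2 with buyers paying £48.4 and sellers receiving £29.4 (the £19 wedge).
Burden on buyers: £11.4; on sellers: £7.6. (They sum to £19.)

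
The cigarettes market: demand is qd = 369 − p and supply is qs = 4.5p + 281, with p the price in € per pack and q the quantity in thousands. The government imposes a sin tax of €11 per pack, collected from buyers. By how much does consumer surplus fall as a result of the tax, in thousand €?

Consumer surplus falls by €3136.5 thousand.

Before the tax: set 369 − p = 4.5p + 281 → p* = €16, q* = 353.
With the tax collected from buyers, demand (in seller-price terms) shifts: qd = 369 − (p + 11).
New equilibrium: buyers pay €25, sellers receive €14, q = 344. (Wedge: pb − ps = 11.)
ΔCS is the trapezoid between Q = 344 and Q = 353 of height €9: ½ · (353 + 344) · 9 = €3136.5.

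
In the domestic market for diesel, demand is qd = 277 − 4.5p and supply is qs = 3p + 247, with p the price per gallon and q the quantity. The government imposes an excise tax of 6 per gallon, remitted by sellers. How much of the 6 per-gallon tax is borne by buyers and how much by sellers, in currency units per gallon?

Buyers bear 2.4 per gallon; sellers bear 3.6 per gallon.

Without the tax, 277 − 4.5p = 3p + 247 gives 7.5p = 30, so p* = 4 and q* = 259.
With the tax collected from sellers, supply shifts: qs = 3(p − 6) + 247.
New equilibrium: buyers pay 6.4, sellers receive 0.4, q = 248.2. (Wedge: pb − ps = 6.)
Burden on buyers: 2.4; on sellers: 3.6. (They sum to 6.)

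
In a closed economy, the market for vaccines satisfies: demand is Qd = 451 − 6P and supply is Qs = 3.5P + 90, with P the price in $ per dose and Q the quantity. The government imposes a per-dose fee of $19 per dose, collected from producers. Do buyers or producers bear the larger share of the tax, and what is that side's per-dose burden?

Without the tax, 451 − 6P = 3.5P + 90 gives 9.5P = 361, so P* = $38 and Q* = 223.
With the tax collected from producers, supply shifts: Qs = 3.5(P − 19) + 90.
New equilibrium: buyers pay $45, producers receive $26, Q = 181. (Wedge: Pb − Ps = 19.)
Per-dose burden: buyers $7, producers $12.
Producers take the larger share because supply is less price-elastic here (demand slope 6 vs supply slope 3.5).
The less price-elastic side of the market bears the larger share of a per-unit tax.

Producers bear the larger share: $12 per dose.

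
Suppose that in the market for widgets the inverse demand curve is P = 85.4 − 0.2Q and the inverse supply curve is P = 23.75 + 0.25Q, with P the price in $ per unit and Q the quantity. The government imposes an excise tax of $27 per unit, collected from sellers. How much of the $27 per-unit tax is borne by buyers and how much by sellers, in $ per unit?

Buyers bear $12 per unit; sellers bear $15 per unit.

Rewrite in direct form: Qd = 427 − 5P and Qs = 4P − 95.
Before the tax: set 427 − 5P = 4P − 95 → P* = $58, Q* = 137.
With the tax collected from sellers, supply shifts: Qs = 4(P − 27) − 95.
New equilibrium: buyers pay $70, sellers receive $43, Q = 77. (Wedge: Pb − Ps = 27.)
Burden on buyers: $12; on sellers: $15. (They sum to $27.)
The less price-elastic side of the market bears the larger share of a per-unit tax.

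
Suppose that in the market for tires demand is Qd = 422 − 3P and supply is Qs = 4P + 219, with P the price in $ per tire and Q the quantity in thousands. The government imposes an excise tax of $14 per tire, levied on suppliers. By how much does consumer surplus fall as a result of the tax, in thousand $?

Consumer surplus falls by $2584 thousand.

Before the tax: set 422 − 3P = 4P + 219 → P* = $29, Q* = 335.
With the tax collected from suppliers, supply shifts: Qs = 4(P − 14) + 219.
New equilibrium: consumers pay $37, suppliers receive $23, Q = 311. (Wedge: Pb − Ps = 14.)
ΔCS is the trapezoid between Q = 311 and Q = 335 of height $8: ½ · (335 + 311) · 8 = $2584.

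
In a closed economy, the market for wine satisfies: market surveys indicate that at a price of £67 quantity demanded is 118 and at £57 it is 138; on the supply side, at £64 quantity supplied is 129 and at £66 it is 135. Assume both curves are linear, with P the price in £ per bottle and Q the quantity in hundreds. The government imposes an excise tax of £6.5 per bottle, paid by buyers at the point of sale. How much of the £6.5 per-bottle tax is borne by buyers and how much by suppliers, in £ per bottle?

Buyers bear £3.9 per bottle; suppliers bear £2.6 per bottle.

Demand slope: (138 − 118)/(57 − 67) = -2, so Qd = 252 − 2P.
Supply slope: (135 − 129)/(66 − 64) = 3, so Qs = 3P − 63.
Before the tax: set 252 − 2P = 3P − 63 → P* = £63, Q* = 126.
With the tax collected from buyers, demand (in seller-price terms) shifts: Qd = 252 − 2(P + 6.5).
New equilibrium: buyers pay £66.9, suppliers receive £60.4, Q = 118.2. (Wedge: Pb − Ps = 6.5.)
Burden on buyers: £3.9; on suppliers: £2.6. (They sum to £6.5.)
The less price-elastic side of the market bears the larger share of a per-unit tax.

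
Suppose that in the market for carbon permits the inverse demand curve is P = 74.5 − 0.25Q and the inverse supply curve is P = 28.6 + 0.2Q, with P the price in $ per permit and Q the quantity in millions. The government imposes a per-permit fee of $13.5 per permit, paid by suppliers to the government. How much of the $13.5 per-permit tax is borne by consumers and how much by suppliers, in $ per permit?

Consumers bear $7.5 per permit; suppliers bear $6 per permit.

Inverting to Q(P) form: Qd = 298 − 4P; Qs = 5P − 143.
Without the tax, 298 − 4P = 5P − 143 gives 9P = 441, so P* = $49 and Q* = 102.
With the tax collected from suppliers, supply shifts: Qs = 5(P − 13.5) − 143.
Solving gives Q = 72 with consumers paying $56.5 and suppliers receiving $43 (the $13.5 wedge).
Burden on consumers: $7.5; on suppliers: $6. (They sum to $13.5.)
The less price-elastic side of the market bears the larger share of a per-unit tax.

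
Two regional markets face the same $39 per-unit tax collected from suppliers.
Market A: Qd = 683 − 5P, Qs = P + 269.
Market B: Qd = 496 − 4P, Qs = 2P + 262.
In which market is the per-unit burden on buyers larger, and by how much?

Market B, by $6.5.

Market A: pre-tax P* = $69, Q* = 338; post-tax Q = 305.5; per-unit burden on buyers = $6.5.
Market B: pre-tax P* = $39, Q* = 340; post-tax Q = 288; per-unit burden on buyers = $13.
Difference: $6.5 vs $13 → market B is larger by $6.5.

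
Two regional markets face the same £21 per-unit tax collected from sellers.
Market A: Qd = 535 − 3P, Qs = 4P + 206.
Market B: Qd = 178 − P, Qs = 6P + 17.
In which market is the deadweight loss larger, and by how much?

Market A: pre-tax P* = £47, Q* = 394; post-tax Q = 358; deadweight loss = £378.
Market B: pre-tax P* = £23, Q* = 155; post-tax Q = 137; deadweight loss = £189.
Difference: £378 vs £189 → market A is larger by £189.

Market A, by £189.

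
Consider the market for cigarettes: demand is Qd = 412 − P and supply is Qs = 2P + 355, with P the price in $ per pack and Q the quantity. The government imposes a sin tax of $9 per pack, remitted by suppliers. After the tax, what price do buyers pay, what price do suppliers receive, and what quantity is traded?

Before the tax: set 412 − P = 2P + 355 → P* = $19, Q* = 393.
With the tax collected from suppliers, supply shifts: Qs = 2(P − 9) + 355.
Solving gives Q = 387 with buyers paying $25 and suppliers receiving $16 (the $9 wedge).

Buyers pay $25; suppliers receive $16; quantity = 387.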